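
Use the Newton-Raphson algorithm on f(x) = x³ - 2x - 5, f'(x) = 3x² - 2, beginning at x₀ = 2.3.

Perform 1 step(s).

f(x) = x³ - 2x - 5
f'(x) = 3x² - 2
x₀ = 2.3

Newton-Raphson formula: x_{n+1} = x_n - f(x_n)/f'(x_n)

Iteration 1:
  f(2.300000) = 2.567000
  f'(2.300000) = 13.870000
  x_1 = 2.300000 - 2.567000/13.870000 = 2.114924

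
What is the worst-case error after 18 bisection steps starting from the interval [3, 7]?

Bisection error bound: |error| ≤ (b-a)/2^n
|error| ≤ (7 - 3)/2^18 = 4/2^18
|error| ≤ 0.0000152588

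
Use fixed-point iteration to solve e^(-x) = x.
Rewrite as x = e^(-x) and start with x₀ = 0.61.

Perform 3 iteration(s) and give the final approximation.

Equation: e^(-x) = x
Fixed-point form: x = e^(-x)
x₀ = 0.61

x_1 = g(0.610000) = 0.543351
x_2 = g(0.543351) = 0.580799
x_3 = g(0.580799) = 0.559451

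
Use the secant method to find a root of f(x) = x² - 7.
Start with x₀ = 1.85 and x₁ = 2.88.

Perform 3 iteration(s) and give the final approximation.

f(x) = x² - 7
x₀ = 1.85, x₁ = 2.88

Secant formula: x_{n+1} = x_n - f(x_n)(x_n - x_{n-1})/(f(x_n) - f(x_{n-1}))

Iteration 1:
  f(1.850000) = -3.577500
  f(2.880000) = 1.294400
  x_2 = 2.880000 - 1.294400×(2.880000 - 1.850000)/(1.294400 - (-3.577500))
       = 2.606342
Iteration 2:
  f(2.880000) = 1.294400
  f(2.606342) = -0.206979
  x_3 = 2.606342 - (-0.206979)×(2.606342 - 2.880000)/(-0.206979 - 1.294400)
       = 2.644069
Iteration 3:
  f(2.606342) = -0.206979
  f(2.644069) = -0.008901
  x_4 = 2.644069 - (-0.008901)×(2.644069 - 2.606342)/(-0.008901 - (-0.206979))
       = 2.645764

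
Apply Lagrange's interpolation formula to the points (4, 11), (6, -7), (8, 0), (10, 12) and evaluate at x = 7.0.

Lagrange interpolation formula:
P(x) = Σ yᵢ × Lᵢ(x)
where Lᵢ(x) = Π_{j≠i} (x - xⱼ)/(xᵢ - xⱼ)

L_0(7.0) = (7.0 - 6)/(4 - 6) × (7.0 - 8)/(4 - 8) × (7.0 - 10)/(4 - 10) = -0.062500
L_1(7.0) = (7.0 - 4)/(6 - 4) × (7.0 - 8)/(6 - 8) × (7.0 - 10)/(6 - 10) = 0.562500
L_2(7.0) = (7.0 - 4)/(8 - 4) × (7.0 - 6)/(8 - 6) × (7.0 - 10)/(8 - 10) = 0.562500
L_3(7.0) = (7.0 - 4)/(10 - 4) × (7.0 - 6)/(10 - 6) × (7.0 - 8)/(10 - 8) = -0.062500

P(7.0) = 11×L_0(7.0) + (-7)×L_1(7.0) + 0×L_2(7.0) + 12×L_3(7.0)
P(7.0) = -5.375000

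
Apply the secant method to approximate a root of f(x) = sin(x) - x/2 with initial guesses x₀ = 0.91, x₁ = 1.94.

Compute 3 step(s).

f(x) = sin(x) - x/2
x₀ = 0.91, x₁ = 1.94

Secant formula: x_{n+1} = x_n - f(x_n)(x_n - x_{n-1})/(f(x_n) - f(x_{n-1}))

Iteration 1:
  f(0.910000) = 0.334504
  f(1.940000) = -0.037385
  x_2 = 1.940000 - (-0.037385)×(1.940000 - 0.910000)/(-0.037385 - 0.334504)
       = 1.836457
Iteration 2:
  f(1.940000) = -0.037385
  f(1.836457) = 0.046691
  x_3 = 1.836457 - 0.046691×(1.836457 - 1.940000)/(0.046691 - (-0.037385))
       = 1.893959
Iteration 3:
  f(1.836457) = 0.046691
  f(1.893959) = 0.001257
  x_4 = 1.893959 - 0.001257×(1.893959 - 1.836457)/(0.001257 - 0.046691)
       = 1.895549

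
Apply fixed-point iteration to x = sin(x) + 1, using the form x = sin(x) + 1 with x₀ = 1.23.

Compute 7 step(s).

Equation: x = sin(x) + 1
Fixed-point form: x = sin(x) + 1
x₀ = 1.23

x_1 = g(1.230000) = 1.942489
x_2 = g(1.942489) = 1.931714
x_3 = g(1.931714) = 1.935573
x_4 = g(1.935573) = 1.934203
x_5 = g(1.934203) = 1.934691
x_6 = g(1.934691) = 1.934518
x_7 = g(1.934518) = 1.934579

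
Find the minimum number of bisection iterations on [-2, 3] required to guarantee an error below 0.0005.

We need (b-a)/2^n ≤ 0.0005
(3 - (-2))/2^n ≤ 0.0005
5/2^n ≤ 0.0005
2^n ≥ 10000
n ≥ log₂(10000) = 13.29
n ≥ 14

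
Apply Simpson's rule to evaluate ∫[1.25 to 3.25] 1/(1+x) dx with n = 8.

f(x) = 1/(1+x)
a = 1.25, b = 3.25, n = 8
h = (b - a)/n = 0.250000

Simpson's rule: (h/3)[f(x₀) + 4f(x₁) + 2f(x₂) + ... + f(xₙ)]

x_0 = 1.2500, f(x_0) = 0.444444, coefficient = 1
x_1 = 1.5000, f(x_1) = 0.400000, coefficient = 4
x_2 = 1.7500, f(x_2) = 0.363636, coefficient = 2
x_3 = 2.0000, f(x_3) = 0.333333, coefficient = 4
x_4 = 2.2500, f(x_4) = 0.307692, coefficient = 2
x_5 = 2.5000, f(x_5) = 0.285714, coefficient = 4
x_6 = 2.7500, f(x_6) = 0.266667, coefficient = 2
x_7 = 3.0000, f(x_7) = 0.250000, coefficient = 4
x_8 = 3.2500, f(x_8) = 0.235294, coefficient = 1

I ≈ (0.250000/3) × 7.631920 = 0.635993
Exact value: 0.635989
Error: 0.000005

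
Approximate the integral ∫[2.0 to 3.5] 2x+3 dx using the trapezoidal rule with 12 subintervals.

f(x) = 2x+3
a = 2.0, b = 3.5, n = 12
h = (b - a)/n = 0.125000

Trapezoidal rule: (h/2)[f(x₀) + 2f(x₁) + 2f(x₂) + ... + f(xₙ)]

x_0 = 2.0000, f(x_0) = 7.000000, coefficient = 1
x_1 = 2.1250, f(x_1) = 7.250000, coefficient = 2
x_2 = 2.2500, f(x_2) = 7.500000, coefficient = 2
x_3 = 2.3750, f(x_3) = 7.750000, coefficient = 2
x_4 = 2.5000, f(x_4) = 8.000000, coefficient = 2
x_5 = 2.6250, f(x_5) = 8.250000, coefficient = 2
x_6 = 2.7500, f(x_6) = 8.500000, coefficient = 2
x_7 = 2.8750, f(x_7) = 8.750000, coefficient = 2
x_8 = 3.0000, f(x_8) = 9.000000, coefficient = 2
x_9 = 3.1250, f(x_9) = 9.250000, coefficient = 2
x_10 = 3.2500, f(x_10) = 9.500000, coefficient = 2
x_11 = 3.3750, f(x_11) = 9.750000, coefficient = 2
x_12 = 3.5000, f(x_12) = 10.000000, coefficient = 1

I ≈ (0.125000/2) × 204.000000 = 12.750000
Exact value: 12.750000
Error: 0.000000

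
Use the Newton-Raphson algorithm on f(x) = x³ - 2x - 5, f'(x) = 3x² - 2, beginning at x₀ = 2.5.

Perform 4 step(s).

f(x) = x³ - 2x - 5
f'(x) = 3x² - 2
x₀ = 2.5

Newton-Raphson formula: x_{n+1} = x_n - f(x_n)/f'(x_n)

Iteration 1:
  f(2.500000) = 5.625000
  f'(2.500000) = 16.750000
  x_1 = 2.500000 - 5.625000/16.750000 = 2.164179
Iteration 2:
  f(2.164179) = 0.807945
  f'(2.164179) = 12.051014
  x_2 = 2.164179 - 0.807945/12.051014 = 2.097135
Iteration 3:
  f(2.097135) = 0.028882
  f'(2.097135) = 11.193930
  x_3 = 2.097135 - 0.028882/11.193930 = 2.094555
Iteration 4:
  f(2.094555) = 0.000042
  f'(2.094555) = 11.161485
  x_4 = 2.094555 - 0.000042/11.161485 = 2.094551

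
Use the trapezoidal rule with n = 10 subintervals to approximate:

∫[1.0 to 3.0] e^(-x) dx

f(x) = e^(-x)
a = 1.0, b = 3.0, n = 10
h = (b - a)/n = 0.200000

Trapezoidal rule: (h/2)[f(x₀) + 2f(x₁) + 2f(x₂) + ... + f(xₙ)]

x_0 = 1.0000, f(x_0) = 0.367879, coefficient = 1
x_1 = 1.2000, f(x_1) = 0.301194, coefficient = 2
x_2 = 1.4000, f(x_2) = 0.246597, coefficient = 2
x_3 = 1.6000, f(x_3) = 0.201897, coefficient = 2
x_4 = 1.8000, f(x_4) = 0.165299, coefficient = 2
x_5 = 2.0000, f(x_5) = 0.135335, coefficient = 2
x_6 = 2.2000, f(x_6) = 0.110803, coefficient = 2
x_7 = 2.4000, f(x_7) = 0.090718, coefficient = 2
x_8 = 2.6000, f(x_8) = 0.074274, coefficient = 2
x_9 = 2.8000, f(x_9) = 0.060810, coefficient = 2
x_10 = 3.0000, f(x_10) = 0.049787, coefficient = 1

I ≈ (0.200000/2) × 3.191520 = 0.319152
Exact value: 0.318092
Error: 0.001060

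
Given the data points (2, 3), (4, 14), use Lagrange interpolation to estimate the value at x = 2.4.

Lagrange interpolation formula:
P(x) = Σ yᵢ × Lᵢ(x)
where Lᵢ(x) = Π_{j≠i} (x - xⱼ)/(xᵢ - xⱼ)

L_0(2.4) = (2.4 - 4)/(2 - 4) = 0.800000
L_1(2.4) = (2.4 - 2)/(4 - 2) = 0.200000

P(2.4) = 3×L_0(2.4) + 14×L_1(2.4)
P(2.4) = 5.200000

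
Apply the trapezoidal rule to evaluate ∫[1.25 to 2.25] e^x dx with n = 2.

f(x) = e^x
a = 1.25, b = 2.25, n = 2
h = (b - a)/n = 0.500000

Trapezoidal rule: (h/2)[f(x₀) + 2f(x₁) + 2f(x₂) + ... + f(xₙ)]

x_0 = 1.2500, f(x_0) = 3.490343, coefficient = 1
x_1 = 1.7500, f(x_1) = 5.754603, coefficient = 2
x_2 = 2.2500, f(x_2) = 9.487736, coefficient = 1

I ≈ (0.500000/2) × 24.487284 = 6.121821
Exact value: 5.997393
Error: 0.124428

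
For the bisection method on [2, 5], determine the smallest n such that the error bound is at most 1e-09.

We need (b-a)/2^n ≤ 1e-09
(5 - 2)/2^n ≤ 1e-09
3/2^n ≤ 1e-09
2^n ≥ 3000000000
n ≥ log₂(3000000000) = 31.48
n ≥ 32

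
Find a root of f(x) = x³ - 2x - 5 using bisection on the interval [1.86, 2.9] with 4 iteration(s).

f(x) = x³ - 2x - 5
Initial interval: [1.86, 2.9]

Iteration 1:
  c_1 = (1.860000 + 2.900000)/2 = 2.380000
  f(c_1) = f(2.380000) = 3.721272
  f(a) × f(c) < 0, new interval: [1.860000, 2.380000]
Iteration 2:
  c_2 = (1.860000 + 2.380000)/2 = 2.120000
  f(c_2) = f(2.120000) = 0.288128
  f(a) × f(c) < 0, new interval: [1.860000, 2.120000]
Iteration 3:
  c_3 = (1.860000 + 2.120000)/2 = 1.990000
  f(c_3) = f(1.990000) = -1.099401
  f(a) × f(c) ≥ 0, new interval: [1.990000, 2.120000]
Iteration 4:
  c_4 = (1.990000 + 2.120000)/2 = 2.055000
  f(c_4) = f(2.055000) = -0.431684
  f(a) × f(c) ≥ 0, new interval: [2.055000, 2.120000]

After 4 iteration(s), the approximation is c_4 = 2.055000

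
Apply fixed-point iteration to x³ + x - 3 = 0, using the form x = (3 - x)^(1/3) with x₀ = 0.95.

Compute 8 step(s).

Equation: x³ + x - 3 = 0
Fixed-point form: x = (3 - x)^(1/3)
x₀ = 0.95

x_1 = g(0.950000) = 1.270334
x_2 = g(1.270334) = 1.200386
x_3 = g(1.200386) = 1.216354
x_4 = g(1.216354) = 1.212745
x_5 = g(1.212745) = 1.213563
x_6 = g(1.213563) = 1.213378
x_7 = g(1.213378) = 1.213419
x_8 = g(1.213419) = 1.213410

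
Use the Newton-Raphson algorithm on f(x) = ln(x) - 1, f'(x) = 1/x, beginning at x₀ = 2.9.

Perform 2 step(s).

f(x) = ln(x) - 1
f'(x) = 1/x
x₀ = 2.9

Newton-Raphson formula: x_{n+1} = x_n - f(x_n)/f'(x_n)

Iteration 1:
  f(2.900000) = 0.064711
  f'(2.900000) = 0.344828
  x_1 = 2.900000 - 0.064711/0.344828 = 2.712339
Iteration 2:
  f(2.712339) = -0.002189
  f'(2.712339) = 0.368685
  x_2 = 2.712339 - (-0.002189)/0.368685 = 2.718275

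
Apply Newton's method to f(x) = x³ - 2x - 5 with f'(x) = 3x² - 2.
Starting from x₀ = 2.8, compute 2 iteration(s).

f(x) = x³ - 2x - 5
f'(x) = 3x² - 2
x₀ = 2.8

Newton-Raphson formula: x_{n+1} = x_n - f(x_n)/f'(x_n)

Iteration 1:
  f(2.800000) = 11.352000
  f'(2.800000) = 21.520000
  x_1 = 2.800000 - 11.352000/21.520000 = 2.272491
Iteration 2:
  f(2.272491) = 2.190647
  f'(2.272491) = 13.492642
  x_2 = 2.272491 - 2.190647/13.492642 = 2.110132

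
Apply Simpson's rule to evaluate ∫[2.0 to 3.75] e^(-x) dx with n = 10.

f(x) = e^(-x)
a = 2.0, b = 3.75, n = 10
h = (b - a)/n = 0.175000

Simpson's rule: (h/3)[f(x₀) + 4f(x₁) + 2f(x₂) + ... + f(xₙ)]

x_0 = 2.0000, f(x_0) = 0.135335, coefficient = 1
x_1 = 2.1750, f(x_1) = 0.113608, coefficient = 4
x_2 = 2.3500, f(x_2) = 0.095369, coefficient = 2
x_3 = 2.5250, f(x_3) = 0.080058, coefficient = 4
x_4 = 2.7000, f(x_4) = 0.067206, coefficient = 2
x_5 = 2.8750, f(x_5) = 0.056416, coefficient = 4
x_6 = 3.0500, f(x_6) = 0.047359, coefficient = 2
x_7 = 3.2250, f(x_7) = 0.039756, coefficient = 4
x_8 = 3.4000, f(x_8) = 0.033373, coefficient = 2
x_9 = 3.5750, f(x_9) = 0.028015, coefficient = 4
x_10 = 3.7500, f(x_10) = 0.023518, coefficient = 1

I ≈ (0.175000/3) × 1.916882 = 0.111818
Exact value: 0.111818
Error: 0.000001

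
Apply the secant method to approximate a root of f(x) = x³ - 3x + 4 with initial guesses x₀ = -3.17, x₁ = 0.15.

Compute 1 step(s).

f(x) = x³ - 3x + 4
x₀ = -3.17, x₁ = 0.15

Secant formula: x_{n+1} = x_n - f(x_n)(x_n - x_{n-1})/(f(x_n) - f(x_{n-1}))

Iteration 1:
  f(-3.170000) = -18.345013
  f(0.150000) = 3.553375
  x_2 = 0.150000 - 3.553375×(0.150000 - (-3.170000))/(3.553375 - (-18.345013))
       = -0.388725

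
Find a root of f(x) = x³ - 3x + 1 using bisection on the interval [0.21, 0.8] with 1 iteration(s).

f(x) = x³ - 3x + 1
Initial interval: [0.21, 0.8]

Iteration 1:
  c_1 = (0.210000 + 0.800000)/2 = 0.505000
  f(c_1) = f(0.505000) = -0.386212
  f(a) × f(c) < 0, new interval: [0.210000, 0.505000]

After 1 iteration(s), the approximation is c_1 = 0.505000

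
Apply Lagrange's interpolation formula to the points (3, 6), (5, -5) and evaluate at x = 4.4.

Lagrange interpolation formula:
P(x) = Σ yᵢ × Lᵢ(x)
where Lᵢ(x) = Π_{j≠i} (x - xⱼ)/(xᵢ - xⱼ)

L_0(4.4) = (4.4 - 5)/(3 - 5) = 0.300000
L_1(4.4) = (4.4 - 3)/(5 - 3) = 0.700000

P(4.4) = 6×L_0(4.4) + (-5)×L_1(4.4)
P(4.4) = -1.700000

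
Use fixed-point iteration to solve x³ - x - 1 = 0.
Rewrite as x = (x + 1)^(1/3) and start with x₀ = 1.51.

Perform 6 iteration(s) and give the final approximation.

Equation: x³ - x - 1 = 0
Fixed-point form: x = (x + 1)^(1/3)
x₀ = 1.51

x_1 = g(1.510000) = 1.359016
x_2 = g(1.359016) = 1.331201
x_3 = g(1.331201) = 1.325948
x_4 = g(1.325948) = 1.324952
x_5 = g(1.324952) = 1.324762
x_6 = g(1.324762) = 1.324726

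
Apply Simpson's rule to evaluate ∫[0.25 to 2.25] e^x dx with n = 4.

f(x) = e^x
a = 0.25, b = 2.25, n = 4
h = (b - a)/n = 0.500000

Simpson's rule: (h/3)[f(x₀) + 4f(x₁) + 2f(x₂) + ... + f(xₙ)]

x_0 = 0.2500, f(x_0) = 1.284025, coefficient = 1
x_1 = 0.7500, f(x_1) = 2.117000, coefficient = 4
x_2 = 1.2500, f(x_2) = 3.490343, coefficient = 2
x_3 = 1.7500, f(x_3) = 5.754603, coefficient = 4
x_4 = 2.2500, f(x_4) = 9.487736, coefficient = 1

I ≈ (0.500000/3) × 49.238858 = 8.206476
Exact value: 8.203710
Error: 0.002766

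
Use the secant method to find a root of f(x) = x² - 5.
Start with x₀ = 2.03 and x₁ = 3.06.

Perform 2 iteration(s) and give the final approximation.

f(x) = x² - 5
x₀ = 2.03, x₁ = 3.06

Secant formula: x_{n+1} = x_n - f(x_n)(x_n - x_{n-1})/(f(x_n) - f(x_{n-1}))

Iteration 1:
  f(2.030000) = -0.879100
  f(3.060000) = 4.363600
  x_2 = 3.060000 - 4.363600×(3.060000 - 2.030000)/(4.363600 - (-0.879100))
       = 2.202711
Iteration 2:
  f(3.060000) = 4.363600
  f(2.202711) = -0.148063
  x_3 = 2.202711 - (-0.148063)×(2.202711 - 3.060000)/(-0.148063 - 4.363600)
       = 2.230846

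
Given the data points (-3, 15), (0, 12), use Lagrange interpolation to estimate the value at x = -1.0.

Lagrange interpolation formula:
P(x) = Σ yᵢ × Lᵢ(x)
where Lᵢ(x) = Π_{j≠i} (x - xⱼ)/(xᵢ - xⱼ)

L_0(-1.0) = (-1.0 - 0)/(-3 - 0) = 0.333333
L_1(-1.0) = (-1.0 - (-3))/(0 - (-3)) = 0.666667

P(-1.0) = 15×L_0(-1.0) + 12×L_1(-1.0)
P(-1.0) = 13.000000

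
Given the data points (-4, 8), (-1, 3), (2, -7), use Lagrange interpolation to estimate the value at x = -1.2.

Lagrange interpolation formula:
P(x) = Σ yᵢ × Lᵢ(x)
where Lᵢ(x) = Π_{j≠i} (x - xⱼ)/(xᵢ - xⱼ)

L_0(-1.2) = (-1.2 - (-1))/(-4 - (-1)) × (-1.2 - 2)/(-4 - 2) = 0.035556
L_1(-1.2) = (-1.2 - (-4))/(-1 - (-4)) × (-1.2 - 2)/(-1 - 2) = 0.995556
L_2(-1.2) = (-1.2 - (-4))/(2 - (-4)) × (-1.2 - (-1))/(2 - (-1)) = -0.031111

P(-1.2) = 8×L_0(-1.2) + 3×L_1(-1.2) + (-7)×L_2(-1.2)
P(-1.2) = 3.488889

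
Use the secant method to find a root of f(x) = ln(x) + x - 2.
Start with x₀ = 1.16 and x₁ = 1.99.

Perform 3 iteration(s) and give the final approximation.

f(x) = ln(x) + x - 2
x₀ = 1.16, x₁ = 1.99

Secant formula: x_{n+1} = x_n - f(x_n)(x_n - x_{n-1})/(f(x_n) - f(x_{n-1}))

Iteration 1:
  f(1.160000) = -0.691580
  f(1.990000) = 0.678135
  x_2 = 1.990000 - 0.678135×(1.990000 - 1.160000)/(0.678135 - (-0.691580))
       = 1.579074
Iteration 2:
  f(1.990000) = 0.678135
  f(1.579074) = 0.035912
  x_3 = 1.579074 - 0.035912×(1.579074 - 1.990000)/(0.035912 - 0.678135)
       = 1.556095
Iteration 3:
  f(1.579074) = 0.035912
  f(1.556095) = -0.001725
  x_4 = 1.556095 - (-0.001725)×(1.556095 - 1.579074)/(-0.001725 - 0.035912)
       = 1.557148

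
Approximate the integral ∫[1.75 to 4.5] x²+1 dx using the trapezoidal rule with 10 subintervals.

f(x) = x²+1
a = 1.75, b = 4.5, n = 10
h = (b - a)/n = 0.275000

Trapezoidal rule: (h/2)[f(x₀) + 2f(x₁) + 2f(x₂) + ... + f(xₙ)]

x_0 = 1.7500, f(x_0) = 4.062500, coefficient = 1
x_1 = 2.0250, f(x_1) = 5.100625, coefficient = 2
x_2 = 2.3000, f(x_2) = 6.290000, coefficient = 2
x_3 = 2.5750, f(x_3) = 7.630625, coefficient = 2
x_4 = 2.8500, f(x_4) = 9.122500, coefficient = 2
x_5 = 3.1250, f(x_5) = 10.765625, coefficient = 2
x_6 = 3.4000, f(x_6) = 12.560000, coefficient = 2
x_7 = 3.6750, f(x_7) = 14.505625, coefficient = 2
x_8 = 3.9500, f(x_8) = 16.602500, coefficient = 2
x_9 = 4.2250, f(x_9) = 18.850625, coefficient = 2
x_10 = 4.5000, f(x_10) = 21.250000, coefficient = 1

I ≈ (0.275000/2) × 228.168750 = 31.373203
Exact value: 31.338542
Error: 0.034661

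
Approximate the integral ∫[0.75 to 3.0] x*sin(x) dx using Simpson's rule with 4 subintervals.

f(x) = x*sin(x)
a = 0.75, b = 3.0, n = 4
h = (b - a)/n = 0.562500

Simpson's rule: (h/3)[f(x₀) + 4f(x₁) + 2f(x₂) + ... + f(xₙ)]

x_0 = 0.7500, f(x_0) = 0.511229, coefficient = 1
x_1 = 1.3125, f(x_1) = 1.268960, coefficient = 4
x_2 = 1.8750, f(x_2) = 1.788911, coefficient = 2
x_3 = 2.4375, f(x_3) = 1.577897, coefficient = 4
x_4 = 3.0000, f(x_4) = 0.423360, coefficient = 1

I ≈ (0.562500/3) × 15.899840 = 2.981220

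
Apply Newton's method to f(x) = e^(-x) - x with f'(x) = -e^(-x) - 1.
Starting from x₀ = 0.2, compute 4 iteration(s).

f(x) = e^(-x) - x
f'(x) = -e^(-x) - 1
x₀ = 0.2

Newton-Raphson formula: x_{n+1} = x_n - f(x_n)/f'(x_n)

Iteration 1:
  f(0.200000) = 0.618731
  f'(0.200000) = -1.818731
  x_1 = 0.200000 - 0.618731/(-1.818731) = 0.540199
Iteration 2:
  f(0.540199) = 0.042433
  f'(0.540199) = -1.582632
  x_2 = 0.540199 - 0.042433/(-1.582632) = 0.567011
Iteration 3:
  f(0.567011) = 0.000208
  f'(0.567011) = -1.567218
  x_3 = 0.567011 - 0.000208/(-1.567218) = 0.567143
Iteration 4:
  f(0.567143) = 0.000000
  f'(0.567143) = -1.567143
  x_4 = 0.567143 - 0.000000/(-1.567143) = 0.567143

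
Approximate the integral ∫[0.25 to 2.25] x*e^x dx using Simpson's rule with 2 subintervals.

f(x) = x*e^x
a = 0.25, b = 2.25, n = 2
h = (b - a)/n = 1.000000

Simpson's rule: (h/3)[f(x₀) + 4f(x₁) + 2f(x₂) + ... + f(xₙ)]

x_0 = 0.2500, f(x_0) = 0.321006, coefficient = 1
x_1 = 1.2500, f(x_1) = 4.362929, coefficient = 4
x_2 = 2.2500, f(x_2) = 21.347406, coefficient = 1

I ≈ (1.000000/3) × 39.120127 = 13.040042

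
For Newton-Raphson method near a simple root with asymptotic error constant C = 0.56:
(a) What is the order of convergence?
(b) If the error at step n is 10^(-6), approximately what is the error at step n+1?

(a) Newton-Raphson has quadratic (order 2) convergence near simple roots.
    This means |e_{n+1}| ≈ C|e_n|².

(b) With |e_n| = 10^(-6) and C = 0.56:
    |e_{n+1}| ≈ 0.56 × (10^(-6))² = 0.56 × 10^(-12)

(a) 2 (quadratic); (b) |e_{n+1}| ≈ 5.600e-13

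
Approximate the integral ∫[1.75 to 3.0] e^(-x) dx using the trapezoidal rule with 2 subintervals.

f(x) = e^(-x)
a = 1.75, b = 3.0, n = 2
h = (b - a)/n = 0.625000

Trapezoidal rule: (h/2)[f(x₀) + 2f(x₁) + 2f(x₂) + ... + f(xₙ)]

x_0 = 1.7500, f(x_0) = 0.173774, coefficient = 1
x_1 = 2.3750, f(x_1) = 0.093014, coefficient = 2
x_2 = 3.0000, f(x_2) = 0.049787, coefficient = 1

I ≈ (0.625000/2) × 0.409590 = 0.127997
Exact value: 0.123987
Error: 0.004010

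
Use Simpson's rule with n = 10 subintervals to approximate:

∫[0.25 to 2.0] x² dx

f(x) = x²
a = 0.25, b = 2.0, n = 10
h = (b - a)/n = 0.175000

Simpson's rule: (h/3)[f(x₀) + 4f(x₁) + 2f(x₂) + ... + f(xₙ)]

x_0 = 0.2500, f(x_0) = 0.062500, coefficient = 1
x_1 = 0.4250, f(x_1) = 0.180625, coefficient = 4
x_2 = 0.6000, f(x_2) = 0.360000, coefficient = 2
x_3 = 0.7750, f(x_3) = 0.600625, coefficient = 4
x_4 = 0.9500, f(x_4) = 0.902500, coefficient = 2
x_5 = 1.1250, f(x_5) = 1.265625, coefficient = 4
x_6 = 1.3000, f(x_6) = 1.690000, coefficient = 2
x_7 = 1.4750, f(x_7) = 2.175625, coefficient = 4
x_8 = 1.6500, f(x_8) = 2.722500, coefficient = 2
x_9 = 1.8250, f(x_9) = 3.330625, coefficient = 4
x_10 = 2.0000, f(x_10) = 4.000000, coefficient = 1

I ≈ (0.175000/3) × 45.625000 = 2.661458
Exact value: 2.661458
Error: 0.000000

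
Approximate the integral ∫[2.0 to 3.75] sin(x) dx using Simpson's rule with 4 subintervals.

f(x) = sin(x)
a = 2.0, b = 3.75, n = 4
h = (b - a)/n = 0.437500

Simpson's rule: (h/3)[f(x₀) + 4f(x₁) + 2f(x₂) + ... + f(xₙ)]

x_0 = 2.0000, f(x_0) = 0.909297, coefficient = 1
x_1 = 2.4375, f(x_1) = 0.647343, coefficient = 4
x_2 = 2.8750, f(x_2) = 0.263446, coefficient = 2
x_3 = 3.3125, f(x_3) = -0.170077, coefficient = 4
x_4 = 3.7500, f(x_4) = -0.571561, coefficient = 1

I ≈ (0.437500/3) × 2.773692 = 0.404497
Exact value: 0.404413
Error: 0.000084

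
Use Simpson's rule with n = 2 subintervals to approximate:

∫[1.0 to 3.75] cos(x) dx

f(x) = cos(x)
a = 1.0, b = 3.75, n = 2
h = (b - a)/n = 1.375000

Simpson's rule: (h/3)[f(x₀) + 4f(x₁) + 2f(x₂) + ... + f(xₙ)]

x_0 = 1.0000, f(x_0) = 0.540302, coefficient = 1
x_1 = 2.3750, f(x_1) = -0.720278, coefficient = 4
x_2 = 3.7500, f(x_2) = -0.820559, coefficient = 1

I ≈ (1.375000/3) × -3.161371 = -1.448962
Exact value: -1.413032
Error: 0.035929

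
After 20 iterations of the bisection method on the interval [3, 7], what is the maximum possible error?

Bisection error bound: |error| ≤ (b-a)/2^n
|error| ≤ (7 - 3)/2^20 = 4/2^20
|error| ≤ 0.0000038147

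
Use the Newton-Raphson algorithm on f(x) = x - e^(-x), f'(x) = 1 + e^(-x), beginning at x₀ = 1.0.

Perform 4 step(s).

f(x) = x - e^(-x)
f'(x) = 1 + e^(-x)
x₀ = 1.0

Newton-Raphson formula: x_{n+1} = x_n - f(x_n)/f'(x_n)

Iteration 1:
  f(1.000000) = 0.632121
  f'(1.000000) = 1.367879
  x_1 = 1.000000 - 0.632121/1.367879 = 0.537883
Iteration 2:
  f(0.537883) = -0.046100
  f'(0.537883) = 1.583983
  x_2 = 0.537883 - (-0.046100)/1.583983 = 0.566987
Iteration 3:
  f(0.566987) = -0.000245
  f'(0.566987) = 1.567232
  x_3 = 0.566987 - (-0.000245)/1.567232 = 0.567143
Iteration 4:
  f(0.567143) = 0.000000
  f'(0.567143) = 1.567143
  x_4 = 0.567143 - 0.000000/1.567143 = 0.567143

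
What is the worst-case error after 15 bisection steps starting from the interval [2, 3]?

Bisection error bound: |error| ≤ (b-a)/2^n
|error| ≤ (3 - 2)/2^15 = 1/2^15
|error| ≤ 0.0000305176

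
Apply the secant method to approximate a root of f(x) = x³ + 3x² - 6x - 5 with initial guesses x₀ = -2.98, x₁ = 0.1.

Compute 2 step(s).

f(x) = x³ + 3x² - 6x - 5
x₀ = -2.98, x₁ = 0.1

Secant formula: x_{n+1} = x_n - f(x_n)(x_n - x_{n-1})/(f(x_n) - f(x_{n-1}))

Iteration 1:
  f(-2.980000) = 13.057608
  f(0.100000) = -5.569000
  x_2 = 0.100000 - (-5.569000)×(0.100000 - (-2.980000))/(-5.569000 - 13.057608)
       = -0.820861
Iteration 2:
  f(0.100000) = -5.569000
  f(-0.820861) = 1.393499
  x_3 = -0.820861 - 1.393499×(-0.820861 - 0.100000)/(1.393499 - (-5.569000))
       = -0.636557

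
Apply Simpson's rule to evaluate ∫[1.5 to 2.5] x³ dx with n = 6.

f(x) = x³
a = 1.5, b = 2.5, n = 6
h = (b - a)/n = 0.166667

Simpson's rule: (h/3)[f(x₀) + 4f(x₁) + 2f(x₂) + ... + f(xₙ)]

x_0 = 1.5000, f(x_0) = 3.375000, coefficient = 1
x_1 = 1.6667, f(x_1) = 4.629630, coefficient = 4
x_2 = 1.8333, f(x_2) = 6.162037, coefficient = 2
x_3 = 2.0000, f(x_3) = 8.000000, coefficient = 4
x_4 = 2.1667, f(x_4) = 10.171296, coefficient = 2
x_5 = 2.3333, f(x_5) = 12.703704, coefficient = 4
x_6 = 2.5000, f(x_6) = 15.625000, coefficient = 1

I ≈ (0.166667/3) × 153.000000 = 8.500000
Exact value: 8.500000
Error: 0.000000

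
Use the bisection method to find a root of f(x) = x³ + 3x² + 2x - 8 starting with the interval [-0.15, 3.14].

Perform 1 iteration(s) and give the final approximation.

f(x) = x³ + 3x² + 2x - 8
Initial interval: [-0.15, 3.14]

Iteration 1:
  c_1 = (-0.150000 + 3.140000)/2 = 1.495000
  f(c_1) = f(1.495000) = 5.036437
  f(a) × f(c) < 0, new interval: [-0.150000, 1.495000]

After 1 iteration(s), the approximation is c_1 = 1.495000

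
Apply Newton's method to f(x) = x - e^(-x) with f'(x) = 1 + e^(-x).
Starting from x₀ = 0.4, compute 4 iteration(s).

f(x) = x - e^(-x)
f'(x) = 1 + e^(-x)
x₀ = 0.4

Newton-Raphson formula: x_{n+1} = x_n - f(x_n)/f'(x_n)

Iteration 1:
  f(0.400000) = -0.270320
  f'(0.400000) = 1.670320
  x_1 = 0.400000 - (-0.270320)/1.670320 = 0.561837
Iteration 2:
  f(0.561837) = -0.008323
  f'(0.561837) = 1.570161
  x_2 = 0.561837 - (-0.008323)/1.570161 = 0.567138
Iteration 3:
  f(0.567138) = -0.000008
  f'(0.567138) = 1.567146
  x_3 = 0.567138 - (-0.000008)/1.567146 = 0.567143
Iteration 4:
  f(0.567143) = 0.000000
  f'(0.567143) = 1.567143
  x_4 = 0.567143 - 0.000000/1.567143 = 0.567143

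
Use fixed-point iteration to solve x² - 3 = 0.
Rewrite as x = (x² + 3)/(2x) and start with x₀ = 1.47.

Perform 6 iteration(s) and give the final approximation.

Equation: x² - 3 = 0
Fixed-point form: x = (x² + 3)/(2x)
x₀ = 1.47

x_1 = g(1.470000) = 1.755408
x_2 = g(1.755408) = 1.732206
x_3 = g(1.732206) = 1.732051
x_4 = g(1.732051) = 1.732051
x_5 = g(1.732051) = 1.732051
x_6 = g(1.732051) = 1.732051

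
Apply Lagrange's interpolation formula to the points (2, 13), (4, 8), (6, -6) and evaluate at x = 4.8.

Lagrange interpolation formula:
P(x) = Σ yᵢ × Lᵢ(x)
where Lᵢ(x) = Π_{j≠i} (x - xⱼ)/(xᵢ - xⱼ)

L_0(4.8) = (4.8 - 4)/(2 - 4) × (4.8 - 6)/(2 - 6) = -0.120000
L_1(4.8) = (4.8 - 2)/(4 - 2) × (4.8 - 6)/(4 - 6) = 0.840000
L_2(4.8) = (4.8 - 2)/(6 - 2) × (4.8 - 4)/(6 - 4) = 0.280000

P(4.8) = 13×L_0(4.8) + 8×L_1(4.8) + (-6)×L_2(4.8)
P(4.8) = 3.480000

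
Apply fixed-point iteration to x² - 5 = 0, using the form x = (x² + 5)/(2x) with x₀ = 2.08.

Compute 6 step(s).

Equation: x² - 5 = 0
Fixed-point form: x = (x² + 5)/(2x)
x₀ = 2.08

x_1 = g(2.080000) = 2.241923
x_2 = g(2.241923) = 2.236076
x_3 = g(2.236076) = 2.236068
x_4 = g(2.236068) = 2.236068
x_5 = g(2.236068) = 2.236068
x_6 = g(2.236068) = 2.236068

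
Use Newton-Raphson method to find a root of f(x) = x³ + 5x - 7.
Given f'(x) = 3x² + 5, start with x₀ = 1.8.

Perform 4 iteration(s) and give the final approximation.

f(x) = x³ + 5x - 7
f'(x) = 3x² + 5
x₀ = 1.8

Newton-Raphson formula: x_{n+1} = x_n - f(x_n)/f'(x_n)

Iteration 1:
  f(1.800000) = 7.832000
  f'(1.800000) = 14.720000
  x_1 = 1.800000 - 7.832000/14.720000 = 1.267935
Iteration 2:
  f(1.267935) = 1.378080
  f'(1.267935) = 9.822976
  x_2 = 1.267935 - 1.378080/9.822976 = 1.127643
Iteration 3:
  f(1.127643) = 0.072104
  f'(1.127643) = 8.814738
  x_3 = 1.127643 - 0.072104/8.814738 = 1.119463
Iteration 4:
  f(1.119463) = 0.000226
  f'(1.119463) = 8.759594
  x_4 = 1.119463 - 0.000226/8.759594 = 1.119438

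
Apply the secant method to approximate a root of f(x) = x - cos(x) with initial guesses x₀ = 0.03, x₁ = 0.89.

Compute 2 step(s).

f(x) = x - cos(x)
x₀ = 0.03, x₁ = 0.89

Secant formula: x_{n+1} = x_n - f(x_n)(x_n - x_{n-1})/(f(x_n) - f(x_{n-1}))

Iteration 1:
  f(0.030000) = -0.969550
  f(0.890000) = 0.260588
  x_2 = 0.890000 - 0.260588×(0.890000 - 0.030000)/(0.260588 - (-0.969550))
       = 0.707821
Iteration 2:
  f(0.890000) = 0.260588
  f(0.707821) = -0.051960
  x_3 = 0.707821 - (-0.051960)×(0.707821 - 0.890000)/(-0.051960 - 0.260588)
       = 0.738107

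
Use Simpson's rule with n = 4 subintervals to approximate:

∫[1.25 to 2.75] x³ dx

f(x) = x³
a = 1.25, b = 2.75, n = 4
h = (b - a)/n = 0.375000

Simpson's rule: (h/3)[f(x₀) + 4f(x₁) + 2f(x₂) + ... + f(xₙ)]

x_0 = 1.2500, f(x_0) = 1.953125, coefficient = 1
x_1 = 1.6250, f(x_1) = 4.291016, coefficient = 4
x_2 = 2.0000, f(x_2) = 8.000000, coefficient = 2
x_3 = 2.3750, f(x_3) = 13.396484, coefficient = 4
x_4 = 2.7500, f(x_4) = 20.796875, coefficient = 1

I ≈ (0.375000/3) × 109.500000 = 13.687500
Exact value: 13.687500
Error: 0.000000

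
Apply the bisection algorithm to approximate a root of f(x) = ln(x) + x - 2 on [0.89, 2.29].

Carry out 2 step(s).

f(x) = ln(x) + x - 2
Initial interval: [0.89, 2.29]

Iteration 1:
  c_1 = (0.890000 + 2.290000)/2 = 1.590000
  f(c_1) = f(1.590000) = 0.053734
  f(a) × f(c) < 0, new interval: [0.890000, 1.590000]
Iteration 2:
  c_2 = (0.890000 + 1.590000)/2 = 1.240000
  f(c_2) = f(1.240000) = -0.544889
  f(a) × f(c) ≥ 0, new interval: [1.240000, 1.590000]

After 2 iteration(s), the approximation is c_2 = 1.240000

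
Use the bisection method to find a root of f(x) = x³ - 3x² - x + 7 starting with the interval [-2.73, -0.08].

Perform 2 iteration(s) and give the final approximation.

f(x) = x³ - 3x² - x + 7
Initial interval: [-2.73, -0.08]

Iteration 1:
  c_1 = (-2.730000 + (-0.080000))/2 = -1.405000
  f(c_1) = f(-1.405000) = -0.290580
  f(a) × f(c) ≥ 0, new interval: [-1.405000, -0.080000]
Iteration 2:
  c_2 = (-1.405000 + (-0.080000))/2 = -0.742500
  f(c_2) = f(-0.742500) = 5.679236
  f(a) × f(c) < 0, new interval: [-1.405000, -0.742500]

After 2 iteration(s), the approximation is c_2 = -0.742500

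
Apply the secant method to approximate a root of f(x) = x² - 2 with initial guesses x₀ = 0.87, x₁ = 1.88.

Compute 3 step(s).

f(x) = x² - 2
x₀ = 0.87, x₁ = 1.88

Secant formula: x_{n+1} = x_n - f(x_n)(x_n - x_{n-1})/(f(x_n) - f(x_{n-1}))

Iteration 1:
  f(0.870000) = -1.243100
  f(1.880000) = 1.534400
  x_2 = 1.880000 - 1.534400×(1.880000 - 0.870000)/(1.534400 - (-1.243100))
       = 1.322036
Iteration 2:
  f(1.880000) = 1.534400
  f(1.322036) = -0.252220
  x_3 = 1.322036 - (-0.252220)×(1.322036 - 1.880000)/(-0.252220 - 1.534400)
       = 1.400805
Iteration 3:
  f(1.322036) = -0.252220
  f(1.400805) = -0.037746
  x_4 = 1.400805 - (-0.037746)×(1.400805 - 1.322036)/(-0.037746 - (-0.252220))
       = 1.414667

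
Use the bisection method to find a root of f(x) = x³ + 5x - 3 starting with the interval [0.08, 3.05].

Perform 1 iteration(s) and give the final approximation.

f(x) = x³ + 5x - 3
Initial interval: [0.08, 3.05]

Iteration 1:
  c_1 = (0.080000 + 3.050000)/2 = 1.565000
  f(c_1) = f(1.565000) = 8.658037
  f(a) × f(c) < 0, new interval: [0.080000, 1.565000]

After 1 iteration(s), the approximation is c_1 = 1.565000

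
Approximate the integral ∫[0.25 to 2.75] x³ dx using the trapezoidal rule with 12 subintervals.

f(x) = x³
a = 0.25, b = 2.75, n = 12
h = (b - a)/n = 0.208333

Trapezoidal rule: (h/2)[f(x₀) + 2f(x₁) + 2f(x₂) + ... + f(xₙ)]

x_0 = 0.2500, f(x_0) = 0.015625, coefficient = 1
x_1 = 0.4583, f(x_1) = 0.096282, coefficient = 2
x_2 = 0.6667, f(x_2) = 0.296296, coefficient = 2
x_3 = 0.8750, f(x_3) = 0.669922, coefficient = 2
x_4 = 1.0833, f(x_4) = 1.271412, coefficient = 2
x_5 = 1.2917, f(x_5) = 2.155020, coefficient = 2
x_6 = 1.5000, f(x_6) = 3.375000, coefficient = 2
x_7 = 1.7083, f(x_7) = 4.985605, coefficient = 2
x_8 = 1.9167, f(x_8) = 7.041088, coefficient = 2
x_9 = 2.1250, f(x_9) = 9.595703, coefficient = 2
x_10 = 2.3333, f(x_10) = 12.703704, coefficient = 2
x_11 = 2.5417, f(x_11) = 16.419343, coefficient = 2
x_12 = 2.7500, f(x_12) = 20.796875, coefficient = 1

I ≈ (0.208333/2) × 138.031250 = 14.378255
Exact value: 14.296875
Error: 0.081380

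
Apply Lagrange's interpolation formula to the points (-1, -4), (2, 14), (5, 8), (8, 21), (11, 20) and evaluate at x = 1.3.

Lagrange interpolation formula:
P(x) = Σ yᵢ × Lᵢ(x)
where Lᵢ(x) = Π_{j≠i} (x - xⱼ)/(xᵢ - xⱼ)

L_0(1.3) = (1.3 - 2)/(-1 - 2) × (1.3 - 5)/(-1 - 5) × (1.3 - 8)/(-1 - 8) × (1.3 - 11)/(-1 - 11) = 0.086586
L_1(1.3) = (1.3 - (-1))/(2 - (-1)) × (1.3 - 5)/(2 - 5) × (1.3 - 8)/(2 - 8) × (1.3 - 11)/(2 - 11) = 1.137994
L_2(1.3) = (1.3 - (-1))/(5 - (-1)) × (1.3 - 2)/(5 - 2) × (1.3 - 8)/(5 - 8) × (1.3 - 11)/(5 - 11) = -0.322944
L_3(1.3) = (1.3 - (-1))/(8 - (-1)) × (1.3 - 2)/(8 - 2) × (1.3 - 5)/(8 - 5) × (1.3 - 11)/(8 - 11) = 0.118895
L_4(1.3) = (1.3 - (-1))/(11 - (-1)) × (1.3 - 2)/(11 - 2) × (1.3 - 5)/(11 - 5) × (1.3 - 8)/(11 - 8) = -0.020531

P(1.3) = (-4)×L_0(1.3) + 14×L_1(1.3) + 8×L_2(1.3) + 21×L_3(1.3) + 20×L_4(1.3)
P(1.3) = 15.088187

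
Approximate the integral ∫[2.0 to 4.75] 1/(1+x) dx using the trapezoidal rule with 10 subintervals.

f(x) = 1/(1+x)
a = 2.0, b = 4.75, n = 10
h = (b - a)/n = 0.275000

Trapezoidal rule: (h/2)[f(x₀) + 2f(x₁) + 2f(x₂) + ... + f(xₙ)]

x_0 = 2.0000, f(x_0) = 0.333333, coefficient = 1
x_1 = 2.2750, f(x_1) = 0.305344, coefficient = 2
x_2 = 2.5500, f(x_2) = 0.281690, coefficient = 2
x_3 = 2.8250, f(x_3) = 0.261438, coefficient = 2
x_4 = 3.1000, f(x_4) = 0.243902, coefficient = 2
x_5 = 3.3750, f(x_5) = 0.228571, coefficient = 2
x_6 = 3.6500, f(x_6) = 0.215054, coefficient = 2
x_7 = 3.9250, f(x_7) = 0.203046, coefficient = 2
x_8 = 4.2000, f(x_8) = 0.192308, coefficient = 2
x_9 = 4.4750, f(x_9) = 0.182648, coefficient = 2
x_10 = 4.7500, f(x_10) = 0.173913, coefficient = 1

I ≈ (0.275000/2) × 4.735248 = 0.651097
Exact value: 0.650588
Error: 0.000509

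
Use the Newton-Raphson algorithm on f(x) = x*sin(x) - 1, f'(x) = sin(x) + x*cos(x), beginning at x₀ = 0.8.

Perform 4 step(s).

f(x) = x*sin(x) - 1
f'(x) = sin(x) + x*cos(x)
x₀ = 0.8

Newton-Raphson formula: x_{n+1} = x_n - f(x_n)/f'(x_n)

Iteration 1:
  f(0.800000) = -0.426115
  f'(0.800000) = 1.274721
  x_1 = 0.800000 - (-0.426115)/1.274721 = 1.134281
Iteration 2:
  f(1.134281) = 0.027920
  f'(1.134281) = 1.385786
  x_2 = 1.134281 - 0.027920/1.385786 = 1.114134
Iteration 3:
  f(1.114134) = -0.000033
  f'(1.114134) = 1.388812
  x_3 = 1.114134 - (-0.000033)/1.388812 = 1.114157
Iteration 4:
  f(1.114157) = 0.000000
  f'(1.114157) = 1.388809
  x_4 = 1.114157 - 0.000000/1.388809 = 1.114157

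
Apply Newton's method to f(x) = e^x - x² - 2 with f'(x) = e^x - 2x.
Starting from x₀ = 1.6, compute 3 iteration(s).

f(x) = e^x - x² - 2
f'(x) = e^x - 2x
x₀ = 1.6

Newton-Raphson formula: x_{n+1} = x_n - f(x_n)/f'(x_n)

Iteration 1:
  f(1.600000) = 0.393032
  f'(1.600000) = 1.753032
  x_1 = 1.600000 - 0.393032/1.753032 = 1.375799
Iteration 2:
  f(1.375799) = 0.065415
  f'(1.375799) = 1.206639
  x_2 = 1.375799 - 0.065415/1.206639 = 1.321586
Iteration 3:
  f(1.321586) = 0.002774
  f'(1.321586) = 1.106192
  x_3 = 1.321586 - 0.002774/1.106192 = 1.319079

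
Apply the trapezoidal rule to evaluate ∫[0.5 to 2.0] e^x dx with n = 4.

f(x) = e^x
a = 0.5, b = 2.0, n = 4
h = (b - a)/n = 0.375000

Trapezoidal rule: (h/2)[f(x₀) + 2f(x₁) + 2f(x₂) + ... + f(xₙ)]

x_0 = 0.5000, f(x_0) = 1.648721, coefficient = 1
x_1 = 0.8750, f(x_1) = 2.398875, coefficient = 2
x_2 = 1.2500, f(x_2) = 3.490343, coefficient = 2
x_3 = 1.6250, f(x_3) = 5.078419, coefficient = 2
x_4 = 2.0000, f(x_4) = 7.389056, coefficient = 1

I ≈ (0.375000/2) × 30.973052 = 5.807447
Exact value: 5.740335
Error: 0.067112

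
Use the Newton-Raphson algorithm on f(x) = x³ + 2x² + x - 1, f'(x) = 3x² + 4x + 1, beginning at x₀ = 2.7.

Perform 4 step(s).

f(x) = x³ + 2x² + x - 1
f'(x) = 3x² + 4x + 1
x₀ = 2.7

Newton-Raphson formula: x_{n+1} = x_n - f(x_n)/f'(x_n)

Iteration 1:
  f(2.700000) = 35.963000
  f'(2.700000) = 33.670000
  x_1 = 2.700000 - 35.963000/33.670000 = 1.631898
Iteration 2:
  f(1.631898) = 10.303971
  f'(1.631898) = 15.516863
  x_2 = 1.631898 - 10.303971/15.516863 = 0.967848
Iteration 3:
  f(0.967848) = 2.747919
  f'(0.967848) = 7.681581
  x_3 = 0.967848 - 2.747919/7.681581 = 0.610120
Iteration 4:
  f(0.610120) = 0.581726
  f'(0.610120) = 4.557216
  x_4 = 0.610120 - 0.581726/4.557216 = 0.482470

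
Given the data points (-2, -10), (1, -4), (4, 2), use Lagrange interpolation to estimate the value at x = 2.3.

Lagrange interpolation formula:
P(x) = Σ yᵢ × Lᵢ(x)
where Lᵢ(x) = Π_{j≠i} (x - xⱼ)/(xᵢ - xⱼ)

L_0(2.3) = (2.3 - 1)/(-2 - 1) × (2.3 - 4)/(-2 - 4) = -0.122778
L_1(2.3) = (2.3 - (-2))/(1 - (-2)) × (2.3 - 4)/(1 - 4) = 0.812222
L_2(2.3) = (2.3 - (-2))/(4 - (-2)) × (2.3 - 1)/(4 - 1) = 0.310556

P(2.3) = (-10)×L_0(2.3) + (-4)×L_1(2.3) + 2×L_2(2.3)
P(2.3) = -1.400000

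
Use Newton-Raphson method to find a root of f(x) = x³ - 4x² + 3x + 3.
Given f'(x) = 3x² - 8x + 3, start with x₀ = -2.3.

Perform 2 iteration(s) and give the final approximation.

f(x) = x³ - 4x² + 3x + 3
f'(x) = 3x² - 8x + 3
x₀ = -2.3

Newton-Raphson formula: x_{n+1} = x_n - f(x_n)/f'(x_n)

Iteration 1:
  f(-2.300000) = -37.227000
  f'(-2.300000) = 37.270000
  x_1 = -2.300000 - (-37.227000)/37.270000 = -1.301154
Iteration 2:
  f(-1.301154) = -9.878320
  f'(-1.301154) = 18.488233
  x_2 = -1.301154 - (-9.878320)/18.488233 = -0.766851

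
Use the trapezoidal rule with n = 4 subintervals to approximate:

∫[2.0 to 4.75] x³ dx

f(x) = x³
a = 2.0, b = 4.75, n = 4
h = (b - a)/n = 0.687500

Trapezoidal rule: (h/2)[f(x₀) + 2f(x₁) + 2f(x₂) + ... + f(xₙ)]

x_0 = 2.0000, f(x_0) = 8.000000, coefficient = 1
x_1 = 2.6875, f(x_1) = 19.410889, coefficient = 2
x_2 = 3.3750, f(x_2) = 38.443359, coefficient = 2
x_3 = 4.0625, f(x_3) = 67.047119, coefficient = 2
x_4 = 4.7500, f(x_4) = 107.171875, coefficient = 1

I ≈ (0.687500/2) × 364.974609 = 125.460022
Exact value: 123.266602
Error: 2.193420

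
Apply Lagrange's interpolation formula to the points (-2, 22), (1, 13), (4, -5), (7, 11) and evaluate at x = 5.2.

Lagrange interpolation formula:
P(x) = Σ yᵢ × Lᵢ(x)
where Lᵢ(x) = Π_{j≠i} (x - xⱼ)/(xᵢ - xⱼ)

L_0(5.2) = (5.2 - 1)/(-2 - 1) × (5.2 - 4)/(-2 - 4) × (5.2 - 7)/(-2 - 7) = 0.056000
L_1(5.2) = (5.2 - (-2))/(1 - (-2)) × (5.2 - 4)/(1 - 4) × (5.2 - 7)/(1 - 7) = -0.288000
L_2(5.2) = (5.2 - (-2))/(4 - (-2)) × (5.2 - 1)/(4 - 1) × (5.2 - 7)/(4 - 7) = 1.008000
L_3(5.2) = (5.2 - (-2))/(7 - (-2)) × (5.2 - 1)/(7 - 1) × (5.2 - 4)/(7 - 4) = 0.224000

P(5.2) = 22×L_0(5.2) + 13×L_1(5.2) + (-5)×L_2(5.2) + 11×L_3(5.2)
P(5.2) = -5.088000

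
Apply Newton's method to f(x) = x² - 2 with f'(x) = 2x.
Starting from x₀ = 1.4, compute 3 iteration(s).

f(x) = x² - 2
f'(x) = 2x
x₀ = 1.4

Newton-Raphson formula: x_{n+1} = x_n - f(x_n)/f'(x_n)

Iteration 1:
  f(1.400000) = -0.040000
  f'(1.400000) = 2.800000
  x_1 = 1.400000 - (-0.040000)/2.800000 = 1.414286
Iteration 2:
  f(1.414286) = 0.000204
  f'(1.414286) = 2.828571
  x_2 = 1.414286 - 0.000204/2.828571 = 1.414214
Iteration 3:
  f(1.414214) = 0.000000
  f'(1.414214) = 2.828427
  x_3 = 1.414214 - 0.000000/2.828427 = 1.414214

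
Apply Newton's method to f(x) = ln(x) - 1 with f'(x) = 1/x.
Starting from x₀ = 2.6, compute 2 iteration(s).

f(x) = ln(x) - 1
f'(x) = 1/x
x₀ = 2.6

Newton-Raphson formula: x_{n+1} = x_n - f(x_n)/f'(x_n)

Iteration 1:
  f(2.600000) = -0.044489
  f'(2.600000) = 0.384615
  x_1 = 2.600000 - (-0.044489)/0.384615 = 2.715670
Iteration 2:
  f(2.715670) = -0.000961
  f'(2.715670) = 0.368233
  x_2 = 2.715670 - (-0.000961)/0.368233 = 2.718281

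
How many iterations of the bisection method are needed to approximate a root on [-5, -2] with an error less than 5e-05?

We need (b-a)/2^n ≤ 5e-05
(-2 - (-5))/2^n ≤ 5e-05
3/2^n ≤ 5e-05
2^n ≥ 60000
n ≥ log₂(60000) = 15.87
n ≥ 16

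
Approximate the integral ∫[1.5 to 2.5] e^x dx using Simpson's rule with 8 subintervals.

f(x) = e^x
a = 1.5, b = 2.5, n = 8
h = (b - a)/n = 0.125000

Simpson's rule: (h/3)[f(x₀) + 4f(x₁) + 2f(x₂) + ... + f(xₙ)]

x_0 = 1.5000, f(x_0) = 4.481689, coefficient = 1
x_1 = 1.6250, f(x_1) = 5.078419, coefficient = 4
x_2 = 1.7500, f(x_2) = 5.754603, coefficient = 2
x_3 = 1.8750, f(x_3) = 6.520819, coefficient = 4
x_4 = 2.0000, f(x_4) = 7.389056, coefficient = 2
x_5 = 2.1250, f(x_5) = 8.372897, coefficient = 4
x_6 = 2.2500, f(x_6) = 9.487736, coefficient = 2
x_7 = 2.3750, f(x_7) = 10.751013, coefficient = 4
x_8 = 2.5000, f(x_8) = 12.182494, coefficient = 1

I ≈ (0.125000/3) × 184.819568 = 7.700815
Exact value: 7.700805
Error: 0.000010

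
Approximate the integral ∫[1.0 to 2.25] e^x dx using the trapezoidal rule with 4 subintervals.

f(x) = e^x
a = 1.0, b = 2.25, n = 4
h = (b - a)/n = 0.312500

Trapezoidal rule: (h/2)[f(x₀) + 2f(x₁) + 2f(x₂) + ... + f(xₙ)]

x_0 = 1.0000, f(x_0) = 2.718282, coefficient = 1
x_1 = 1.3125, f(x_1) = 3.715451, coefficient = 2
x_2 = 1.6250, f(x_2) = 5.078419, coefficient = 2
x_3 = 1.9375, f(x_3) = 6.941376, coefficient = 2
x_4 = 2.2500, f(x_4) = 9.487736, coefficient = 1

I ≈ (0.312500/2) × 43.676509 = 6.824455
Exact value: 6.769454
Error: 0.055001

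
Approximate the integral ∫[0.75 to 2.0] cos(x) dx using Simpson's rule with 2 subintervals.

f(x) = cos(x)
a = 0.75, b = 2.0, n = 2
h = (b - a)/n = 0.625000

Simpson's rule: (h/3)[f(x₀) + 4f(x₁) + 2f(x₂) + ... + f(xₙ)]

x_0 = 0.7500, f(x_0) = 0.731689, coefficient = 1
x_1 = 1.3750, f(x_1) = 0.194548, coefficient = 4
x_2 = 2.0000, f(x_2) = -0.416147, coefficient = 1

I ≈ (0.625000/3) × 1.093733 = 0.227861
Exact value: 0.227659
Error: 0.000202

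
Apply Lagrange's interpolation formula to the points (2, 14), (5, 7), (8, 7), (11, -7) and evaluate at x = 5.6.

Lagrange interpolation formula:
P(x) = Σ yᵢ × Lᵢ(x)
where Lᵢ(x) = Π_{j≠i} (x - xⱼ)/(xᵢ - xⱼ)

L_0(5.6) = (5.6 - 5)/(2 - 5) × (5.6 - 8)/(2 - 8) × (5.6 - 11)/(2 - 11) = -0.048000
L_1(5.6) = (5.6 - 2)/(5 - 2) × (5.6 - 8)/(5 - 8) × (5.6 - 11)/(5 - 11) = 0.864000
L_2(5.6) = (5.6 - 2)/(8 - 2) × (5.6 - 5)/(8 - 5) × (5.6 - 11)/(8 - 11) = 0.216000
L_3(5.6) = (5.6 - 2)/(11 - 2) × (5.6 - 5)/(11 - 5) × (5.6 - 8)/(11 - 8) = -0.032000

P(5.6) = 14×L_0(5.6) + 7×L_1(5.6) + 7×L_2(5.6) + (-7)×L_3(5.6)
P(5.6) = 7.112000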